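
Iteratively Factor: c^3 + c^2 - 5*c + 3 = (c + 3)*(c^2 - 2*c + 1) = (c - 1)*(c + 3)*(c - 1)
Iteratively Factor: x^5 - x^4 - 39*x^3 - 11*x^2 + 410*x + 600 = (x + 3)*(x^4 - 4*x^3 - 27*x^2 + 70*x + 200) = (x + 3)*(x + 4)*(x^3 - 8*x^2 + 5*x + 50) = (x + 2)*(x + 3)*(x + 4)*(x^2 - 10*x + 25) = (x - 5)*(x + 2)*(x + 3)*(x + 4)*(x - 5)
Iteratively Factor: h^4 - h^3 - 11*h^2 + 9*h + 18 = (h - 2)*(h^3 + h^2 - 9*h - 9) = (h - 2)*(h + 1)*(h^2 - 9) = (h - 2)*(h + 1)*(h + 3)*(h - 3)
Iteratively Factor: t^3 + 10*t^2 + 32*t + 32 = (t + 4)*(t^2 + 6*t + 8) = (t + 4)^2*(t + 2)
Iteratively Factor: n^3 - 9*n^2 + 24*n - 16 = (n - 1)*(n^2 - 8*n + 16) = (n - 4)*(n - 1)*(n - 4)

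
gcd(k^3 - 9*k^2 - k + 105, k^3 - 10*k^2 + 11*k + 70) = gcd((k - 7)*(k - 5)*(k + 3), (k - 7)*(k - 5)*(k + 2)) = k^2 - 12*k + 35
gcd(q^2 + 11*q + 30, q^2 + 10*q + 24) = q + 6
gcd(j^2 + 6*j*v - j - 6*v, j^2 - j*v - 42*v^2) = j + 6*v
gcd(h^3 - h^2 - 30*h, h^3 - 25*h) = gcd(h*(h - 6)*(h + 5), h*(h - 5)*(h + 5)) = h^2 + 5*h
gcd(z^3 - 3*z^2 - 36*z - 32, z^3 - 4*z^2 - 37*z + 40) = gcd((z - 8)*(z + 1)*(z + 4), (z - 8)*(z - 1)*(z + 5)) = z - 8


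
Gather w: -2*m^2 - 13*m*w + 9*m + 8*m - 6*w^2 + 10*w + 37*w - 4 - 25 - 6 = -2*m^2 + 17*m - 6*w^2 + w*(47 - 13*m) - 35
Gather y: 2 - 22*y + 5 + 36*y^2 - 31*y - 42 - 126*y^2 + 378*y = -90*y^2 + 325*y - 35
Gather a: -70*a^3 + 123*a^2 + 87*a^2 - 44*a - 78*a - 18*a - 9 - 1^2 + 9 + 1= -70*a^3 + 210*a^2 - 140*a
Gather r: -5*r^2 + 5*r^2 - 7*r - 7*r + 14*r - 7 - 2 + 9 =0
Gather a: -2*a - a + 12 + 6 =18 - 3*a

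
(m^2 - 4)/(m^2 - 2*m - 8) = (m - 2)/(m - 4)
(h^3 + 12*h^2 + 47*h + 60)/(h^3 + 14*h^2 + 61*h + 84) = (h + 5)/(h + 7)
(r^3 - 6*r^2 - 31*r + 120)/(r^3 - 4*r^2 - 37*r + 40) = (r - 3)/(r - 1)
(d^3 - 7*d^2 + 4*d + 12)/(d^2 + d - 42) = (d^2 - d - 2)/(d + 7)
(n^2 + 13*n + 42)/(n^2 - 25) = (n^2 + 13*n + 42)/(n^2 - 25)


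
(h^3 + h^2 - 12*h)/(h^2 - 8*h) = (h^2 + h - 12)/(h - 8)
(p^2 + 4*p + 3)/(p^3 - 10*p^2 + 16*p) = (p^2 + 4*p + 3)/(p*(p^2 - 10*p + 16))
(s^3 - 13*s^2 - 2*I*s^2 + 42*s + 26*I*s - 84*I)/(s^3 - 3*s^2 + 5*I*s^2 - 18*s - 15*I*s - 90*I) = (s^2 - s*(7 + 2*I) + 14*I)/(s^2 + s*(3 + 5*I) + 15*I)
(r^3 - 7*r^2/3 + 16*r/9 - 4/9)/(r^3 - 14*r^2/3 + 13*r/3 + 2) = (9*r^3 - 21*r^2 + 16*r - 4)/(3*(3*r^3 - 14*r^2 + 13*r + 6))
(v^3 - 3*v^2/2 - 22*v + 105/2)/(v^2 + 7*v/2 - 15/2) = (2*v^2 - 13*v + 21)/(2*v - 3)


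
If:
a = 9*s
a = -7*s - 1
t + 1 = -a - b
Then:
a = -9/16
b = -t - 7/16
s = -1/16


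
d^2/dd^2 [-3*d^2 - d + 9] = -6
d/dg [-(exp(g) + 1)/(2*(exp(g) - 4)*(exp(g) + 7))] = (exp(2*g) + 2*exp(g) + 31)*exp(g)/(2*(exp(4*g) + 6*exp(3*g) - 47*exp(2*g) - 168*exp(g) + 784))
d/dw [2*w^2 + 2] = 4*w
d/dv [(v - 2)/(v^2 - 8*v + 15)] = (v^2 - 8*v - 2*(v - 4)*(v - 2) + 15)/(v^2 - 8*v + 15)^2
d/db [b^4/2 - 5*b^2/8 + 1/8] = b*(8*b^2 - 5)/4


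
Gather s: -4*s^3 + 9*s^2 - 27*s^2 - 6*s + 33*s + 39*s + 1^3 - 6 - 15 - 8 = -4*s^3 - 18*s^2 + 66*s - 28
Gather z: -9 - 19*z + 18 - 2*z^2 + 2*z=-2*z^2 - 17*z + 9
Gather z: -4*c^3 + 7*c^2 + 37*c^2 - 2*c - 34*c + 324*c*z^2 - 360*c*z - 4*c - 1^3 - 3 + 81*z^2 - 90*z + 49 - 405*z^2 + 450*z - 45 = -4*c^3 + 44*c^2 - 40*c + z^2*(324*c - 324) + z*(360 - 360*c)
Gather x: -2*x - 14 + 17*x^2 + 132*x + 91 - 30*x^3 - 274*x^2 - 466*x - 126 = -30*x^3 - 257*x^2 - 336*x - 49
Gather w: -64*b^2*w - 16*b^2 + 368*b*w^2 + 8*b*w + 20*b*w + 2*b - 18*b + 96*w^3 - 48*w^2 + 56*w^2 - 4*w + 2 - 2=-16*b^2 - 16*b + 96*w^3 + w^2*(368*b + 8) + w*(-64*b^2 + 28*b - 4)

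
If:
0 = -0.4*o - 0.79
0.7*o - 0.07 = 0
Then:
No Solution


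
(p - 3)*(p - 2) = p^2 - 5*p + 6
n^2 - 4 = (n - 2)*(n + 2)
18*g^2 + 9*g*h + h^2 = (3*g + h)*(6*g + h)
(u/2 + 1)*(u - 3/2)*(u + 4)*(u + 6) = u^4/2 + 21*u^3/4 + 13*u^2 - 9*u - 36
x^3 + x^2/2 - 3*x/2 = x*(x - 1)*(x + 3/2)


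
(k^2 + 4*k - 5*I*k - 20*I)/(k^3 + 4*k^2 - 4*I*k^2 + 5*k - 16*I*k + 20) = 1/(k + I)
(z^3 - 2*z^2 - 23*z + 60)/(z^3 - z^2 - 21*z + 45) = (z - 4)/(z - 3)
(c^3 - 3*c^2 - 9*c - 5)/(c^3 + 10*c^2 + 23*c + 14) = (c^2 - 4*c - 5)/(c^2 + 9*c + 14)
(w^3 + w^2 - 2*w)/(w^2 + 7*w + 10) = w*(w - 1)/(w + 5)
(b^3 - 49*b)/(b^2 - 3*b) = (b^2 - 49)/(b - 3)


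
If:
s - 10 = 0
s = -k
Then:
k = -10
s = 10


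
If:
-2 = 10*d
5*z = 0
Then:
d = -1/5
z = 0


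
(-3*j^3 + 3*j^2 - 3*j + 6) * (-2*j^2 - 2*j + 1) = 6*j^5 - 3*j^3 - 3*j^2 - 15*j + 6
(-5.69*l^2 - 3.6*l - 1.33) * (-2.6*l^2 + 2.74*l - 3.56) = 14.794*l^4 - 6.2306*l^3 + 13.8504*l^2 + 9.1718*l + 4.7348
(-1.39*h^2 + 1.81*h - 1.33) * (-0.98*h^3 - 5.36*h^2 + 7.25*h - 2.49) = 1.3622*h^5 + 5.6766*h^4 - 18.4757*h^3 + 23.7124*h^2 - 14.1494*h + 3.3117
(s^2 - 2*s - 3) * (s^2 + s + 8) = s^4 - s^3 + 3*s^2 - 19*s - 24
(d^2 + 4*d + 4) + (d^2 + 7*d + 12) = 2*d^2 + 11*d + 16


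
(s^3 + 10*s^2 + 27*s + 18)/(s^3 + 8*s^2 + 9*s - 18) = (s + 1)/(s - 1)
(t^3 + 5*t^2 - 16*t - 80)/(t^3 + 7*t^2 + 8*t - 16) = (t^2 + t - 20)/(t^2 + 3*t - 4)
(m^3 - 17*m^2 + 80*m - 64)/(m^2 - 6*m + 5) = (m^2 - 16*m + 64)/(m - 5)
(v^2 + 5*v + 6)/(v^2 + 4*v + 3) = (v + 2)/(v + 1)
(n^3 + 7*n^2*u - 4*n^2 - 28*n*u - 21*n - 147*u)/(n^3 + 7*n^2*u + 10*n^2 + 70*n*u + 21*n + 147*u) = (n - 7)/(n + 7)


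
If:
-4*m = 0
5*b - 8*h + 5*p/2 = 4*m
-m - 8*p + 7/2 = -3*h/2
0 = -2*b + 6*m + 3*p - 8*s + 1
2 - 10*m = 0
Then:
No Solution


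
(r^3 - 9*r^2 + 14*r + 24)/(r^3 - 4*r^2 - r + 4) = (r - 6)/(r - 1)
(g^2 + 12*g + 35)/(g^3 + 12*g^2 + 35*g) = 1/g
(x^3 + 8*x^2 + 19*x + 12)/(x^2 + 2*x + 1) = (x^2 + 7*x + 12)/(x + 1)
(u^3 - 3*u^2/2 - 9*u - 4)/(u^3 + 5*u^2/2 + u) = (u - 4)/u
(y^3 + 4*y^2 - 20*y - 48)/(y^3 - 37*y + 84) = (y^2 + 8*y + 12)/(y^2 + 4*y - 21)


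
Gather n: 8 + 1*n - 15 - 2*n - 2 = -n - 9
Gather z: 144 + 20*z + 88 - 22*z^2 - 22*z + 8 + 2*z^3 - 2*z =2*z^3 - 22*z^2 - 4*z + 240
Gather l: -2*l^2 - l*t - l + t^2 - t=-2*l^2 + l*(-t - 1) + t^2 - t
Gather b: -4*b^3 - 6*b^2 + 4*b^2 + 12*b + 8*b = -4*b^3 - 2*b^2 + 20*b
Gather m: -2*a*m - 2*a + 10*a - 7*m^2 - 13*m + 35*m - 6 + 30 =8*a - 7*m^2 + m*(22 - 2*a) + 24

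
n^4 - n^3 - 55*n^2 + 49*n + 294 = (n - 7)*(n - 3)*(n + 2)*(n + 7)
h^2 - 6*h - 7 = (h - 7)*(h + 1)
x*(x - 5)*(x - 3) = x^3 - 8*x^2 + 15*x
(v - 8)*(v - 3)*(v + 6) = v^3 - 5*v^2 - 42*v + 144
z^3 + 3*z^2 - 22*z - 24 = (z - 4)*(z + 1)*(z + 6)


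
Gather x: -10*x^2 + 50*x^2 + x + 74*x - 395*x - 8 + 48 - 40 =40*x^2 - 320*x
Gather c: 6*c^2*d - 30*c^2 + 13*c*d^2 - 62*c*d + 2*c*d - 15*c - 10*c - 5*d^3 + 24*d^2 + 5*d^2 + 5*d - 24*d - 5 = c^2*(6*d - 30) + c*(13*d^2 - 60*d - 25) - 5*d^3 + 29*d^2 - 19*d - 5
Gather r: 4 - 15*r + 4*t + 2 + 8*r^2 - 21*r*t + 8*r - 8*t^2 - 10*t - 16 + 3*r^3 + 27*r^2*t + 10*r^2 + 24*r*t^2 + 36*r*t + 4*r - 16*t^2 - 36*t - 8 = 3*r^3 + r^2*(27*t + 18) + r*(24*t^2 + 15*t - 3) - 24*t^2 - 42*t - 18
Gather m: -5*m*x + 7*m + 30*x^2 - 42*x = m*(7 - 5*x) + 30*x^2 - 42*x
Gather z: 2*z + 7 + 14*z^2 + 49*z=14*z^2 + 51*z + 7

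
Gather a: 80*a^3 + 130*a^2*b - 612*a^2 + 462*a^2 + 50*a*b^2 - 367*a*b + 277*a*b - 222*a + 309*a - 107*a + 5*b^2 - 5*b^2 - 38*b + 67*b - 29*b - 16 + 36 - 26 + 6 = 80*a^3 + a^2*(130*b - 150) + a*(50*b^2 - 90*b - 20)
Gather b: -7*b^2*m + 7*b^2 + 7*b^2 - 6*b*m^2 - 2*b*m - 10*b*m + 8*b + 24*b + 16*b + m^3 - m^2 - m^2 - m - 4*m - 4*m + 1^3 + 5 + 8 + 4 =b^2*(14 - 7*m) + b*(-6*m^2 - 12*m + 48) + m^3 - 2*m^2 - 9*m + 18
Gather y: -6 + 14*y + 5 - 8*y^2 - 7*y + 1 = -8*y^2 + 7*y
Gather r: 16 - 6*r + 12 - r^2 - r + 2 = -r^2 - 7*r + 30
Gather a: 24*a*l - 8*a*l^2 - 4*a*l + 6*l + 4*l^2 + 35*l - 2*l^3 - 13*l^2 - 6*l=a*(-8*l^2 + 20*l) - 2*l^3 - 9*l^2 + 35*l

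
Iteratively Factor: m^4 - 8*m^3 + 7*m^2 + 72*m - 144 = (m + 3)*(m^3 - 11*m^2 + 40*m - 48) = (m - 4)*(m + 3)*(m^2 - 7*m + 12) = (m - 4)*(m - 3)*(m + 3)*(m - 4)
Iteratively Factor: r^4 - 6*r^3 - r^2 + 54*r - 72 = (r - 4)*(r^3 - 2*r^2 - 9*r + 18) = (r - 4)*(r + 3)*(r^2 - 5*r + 6) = (r - 4)*(r - 3)*(r + 3)*(r - 2)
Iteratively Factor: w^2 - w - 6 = (w - 3)*(w + 2)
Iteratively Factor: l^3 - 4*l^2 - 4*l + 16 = (l - 4)*(l^2 - 4) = (l - 4)*(l + 2)*(l - 2)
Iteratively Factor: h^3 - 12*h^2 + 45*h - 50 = (h - 5)*(h^2 - 7*h + 10) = (h - 5)^2*(h - 2)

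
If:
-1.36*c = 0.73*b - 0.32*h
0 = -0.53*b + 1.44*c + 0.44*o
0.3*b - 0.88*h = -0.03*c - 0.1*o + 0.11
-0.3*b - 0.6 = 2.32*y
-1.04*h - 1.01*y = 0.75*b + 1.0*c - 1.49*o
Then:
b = -0.19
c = 0.05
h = -0.23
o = -0.38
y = -0.23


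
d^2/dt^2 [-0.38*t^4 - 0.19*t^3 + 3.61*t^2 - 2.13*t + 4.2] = -4.56*t^2 - 1.14*t + 7.22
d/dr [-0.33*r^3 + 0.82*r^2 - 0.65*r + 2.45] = -0.99*r^2 + 1.64*r - 0.65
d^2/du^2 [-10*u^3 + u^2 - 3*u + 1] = 2 - 60*u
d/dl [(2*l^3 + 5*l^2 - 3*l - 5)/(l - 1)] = (4*l^3 - l^2 - 10*l + 8)/(l^2 - 2*l + 1)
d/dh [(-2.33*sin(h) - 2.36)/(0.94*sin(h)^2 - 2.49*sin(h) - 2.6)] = (2.1902*sin(h)^2 + 4.4368*sin(h) + 0.1816)*cos(h)/(0.8836*sin(h)^4 - 4.6812*sin(h)^3 + 1.3121*sin(h)^2 + 12.948*sin(h) + 6.76)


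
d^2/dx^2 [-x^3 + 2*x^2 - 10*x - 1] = 4 - 6*x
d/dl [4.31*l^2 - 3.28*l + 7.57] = 8.62*l - 3.28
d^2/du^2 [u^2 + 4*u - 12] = 2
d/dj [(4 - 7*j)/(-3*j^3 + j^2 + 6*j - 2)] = (21*j^3 - 7*j^2 - 42*j + (7*j - 4)*(-9*j^2 + 2*j + 6) + 14)/(3*j^3 - j^2 - 6*j + 2)^2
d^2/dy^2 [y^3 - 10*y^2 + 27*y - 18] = 6*y - 20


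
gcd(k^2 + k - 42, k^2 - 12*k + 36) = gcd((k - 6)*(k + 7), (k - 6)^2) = k - 6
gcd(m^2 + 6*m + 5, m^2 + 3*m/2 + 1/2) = m + 1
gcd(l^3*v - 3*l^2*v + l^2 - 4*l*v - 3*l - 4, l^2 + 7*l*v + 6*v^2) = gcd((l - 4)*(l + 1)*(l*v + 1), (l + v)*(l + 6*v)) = 1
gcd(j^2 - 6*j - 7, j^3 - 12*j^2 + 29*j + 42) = j^2 - 6*j - 7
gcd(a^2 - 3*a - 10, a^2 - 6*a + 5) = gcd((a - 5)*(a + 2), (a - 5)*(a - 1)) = a - 5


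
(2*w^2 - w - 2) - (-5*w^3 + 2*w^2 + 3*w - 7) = 5*w^3 - 4*w + 5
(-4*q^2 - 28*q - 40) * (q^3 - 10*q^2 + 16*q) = -4*q^5 + 12*q^4 + 176*q^3 - 48*q^2 - 640*q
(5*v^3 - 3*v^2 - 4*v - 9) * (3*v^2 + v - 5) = 15*v^5 - 4*v^4 - 40*v^3 - 16*v^2 + 11*v + 45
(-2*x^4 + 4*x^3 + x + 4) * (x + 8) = -2*x^5 - 12*x^4 + 32*x^3 + x^2 + 12*x + 32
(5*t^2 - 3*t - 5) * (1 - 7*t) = -35*t^3 + 26*t^2 + 32*t - 5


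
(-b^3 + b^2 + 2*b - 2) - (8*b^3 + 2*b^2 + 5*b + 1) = -9*b^3 - b^2 - 3*b - 3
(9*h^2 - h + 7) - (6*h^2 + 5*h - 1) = 3*h^2 - 6*h + 8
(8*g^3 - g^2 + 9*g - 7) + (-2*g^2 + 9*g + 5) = 8*g^3 - 3*g^2 + 18*g - 2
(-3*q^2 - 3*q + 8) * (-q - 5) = 3*q^3 + 18*q^2 + 7*q - 40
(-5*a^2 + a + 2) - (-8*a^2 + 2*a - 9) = 3*a^2 - a + 11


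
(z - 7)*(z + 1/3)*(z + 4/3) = z^3 - 16*z^2/3 - 101*z/9 - 28/9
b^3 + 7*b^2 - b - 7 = (b - 1)*(b + 1)*(b + 7)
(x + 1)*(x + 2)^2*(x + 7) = x^4 + 12*x^3 + 43*x^2 + 60*x + 28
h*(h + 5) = h^2 + 5*h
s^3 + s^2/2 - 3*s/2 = s*(s - 1)*(s + 3/2)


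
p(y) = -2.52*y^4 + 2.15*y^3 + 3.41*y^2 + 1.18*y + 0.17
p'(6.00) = -1902.98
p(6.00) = -2671.51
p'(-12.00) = 18266.38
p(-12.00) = -55492.87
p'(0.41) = 4.37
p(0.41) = 1.30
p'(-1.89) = 79.38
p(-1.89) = -36.55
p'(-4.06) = 754.40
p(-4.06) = -777.00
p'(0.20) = 2.72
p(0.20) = 0.56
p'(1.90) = -31.72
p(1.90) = -3.37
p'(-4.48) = 1006.43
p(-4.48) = -1145.10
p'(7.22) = -3407.13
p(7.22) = -5852.14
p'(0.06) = 1.61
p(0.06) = 0.25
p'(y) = -10.08*y^3 + 6.45*y^2 + 6.82*y + 1.18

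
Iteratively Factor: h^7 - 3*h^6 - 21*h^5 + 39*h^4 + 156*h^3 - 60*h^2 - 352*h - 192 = (h + 2)*(h^6 - 5*h^5 - 11*h^4 + 61*h^3 + 34*h^2 - 128*h - 96) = (h + 1)*(h + 2)*(h^5 - 6*h^4 - 5*h^3 + 66*h^2 - 32*h - 96) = (h + 1)*(h + 2)*(h + 3)*(h^4 - 9*h^3 + 22*h^2 - 32) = (h - 4)*(h + 1)*(h + 2)*(h + 3)*(h^3 - 5*h^2 + 2*h + 8) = (h - 4)*(h - 2)*(h + 1)*(h + 2)*(h + 3)*(h^2 - 3*h - 4) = (h - 4)*(h - 2)*(h + 1)^2*(h + 2)*(h + 3)*(h - 4)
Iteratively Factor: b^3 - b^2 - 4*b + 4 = (b - 2)*(b^2 + b - 2) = (b - 2)*(b - 1)*(b + 2)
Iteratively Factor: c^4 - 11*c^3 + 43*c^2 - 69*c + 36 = (c - 4)*(c^3 - 7*c^2 + 15*c - 9) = (c - 4)*(c - 3)*(c^2 - 4*c + 3) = (c - 4)*(c - 3)^2*(c - 1)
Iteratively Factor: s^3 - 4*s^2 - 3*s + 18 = (s - 3)*(s^2 - s - 6) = (s - 3)^2*(s + 2)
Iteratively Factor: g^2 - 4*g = (g - 4)*(g)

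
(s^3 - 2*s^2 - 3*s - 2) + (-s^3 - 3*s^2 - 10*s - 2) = -5*s^2 - 13*s - 4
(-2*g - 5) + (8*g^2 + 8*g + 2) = 8*g^2 + 6*g - 3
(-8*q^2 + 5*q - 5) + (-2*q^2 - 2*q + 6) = -10*q^2 + 3*q + 1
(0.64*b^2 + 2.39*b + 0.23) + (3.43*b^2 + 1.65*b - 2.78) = 4.07*b^2 + 4.04*b - 2.55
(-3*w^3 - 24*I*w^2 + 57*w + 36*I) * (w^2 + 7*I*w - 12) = -3*w^5 - 45*I*w^4 + 261*w^3 + 723*I*w^2 - 936*w - 432*I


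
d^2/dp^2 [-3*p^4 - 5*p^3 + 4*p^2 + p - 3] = -36*p^2 - 30*p + 8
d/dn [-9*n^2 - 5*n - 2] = -18*n - 5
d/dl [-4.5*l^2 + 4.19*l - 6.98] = 4.19 - 9.0*l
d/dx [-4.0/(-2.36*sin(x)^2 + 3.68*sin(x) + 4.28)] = (14.72 - 18.88*sin(x))*cos(x)/(-2.36*sin(x)^2 + 3.68*sin(x) + 4.28)^2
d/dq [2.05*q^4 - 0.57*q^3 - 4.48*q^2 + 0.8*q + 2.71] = 8.2*q^3 - 1.71*q^2 - 8.96*q + 0.8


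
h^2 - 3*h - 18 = (h - 6)*(h + 3)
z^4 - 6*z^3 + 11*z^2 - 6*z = z*(z - 3)*(z - 2)*(z - 1)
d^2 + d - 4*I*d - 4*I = (d + 1)*(d - 4*I)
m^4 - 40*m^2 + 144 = (m - 6)*(m - 2)*(m + 2)*(m + 6)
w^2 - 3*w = w*(w - 3)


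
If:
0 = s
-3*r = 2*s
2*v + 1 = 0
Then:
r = 0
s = 0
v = -1/2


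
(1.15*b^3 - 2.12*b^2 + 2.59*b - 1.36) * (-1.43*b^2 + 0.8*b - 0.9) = -1.6445*b^5 + 3.9516*b^4 - 6.4347*b^3 + 5.9248*b^2 - 3.419*b + 1.224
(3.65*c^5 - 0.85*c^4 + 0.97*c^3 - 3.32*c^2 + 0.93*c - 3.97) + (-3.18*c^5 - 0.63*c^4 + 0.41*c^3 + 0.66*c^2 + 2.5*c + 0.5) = 0.47*c^5 - 1.48*c^4 + 1.38*c^3 - 2.66*c^2 + 3.43*c - 3.47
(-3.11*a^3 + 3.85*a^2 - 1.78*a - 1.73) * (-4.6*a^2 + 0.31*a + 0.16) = 14.306*a^5 - 18.6741*a^4 + 8.8839*a^3 + 8.0222*a^2 - 0.8211*a - 0.2768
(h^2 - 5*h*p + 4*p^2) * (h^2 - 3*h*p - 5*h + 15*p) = h^4 - 8*h^3*p - 5*h^3 + 19*h^2*p^2 + 40*h^2*p - 12*h*p^3 - 95*h*p^2 + 60*p^3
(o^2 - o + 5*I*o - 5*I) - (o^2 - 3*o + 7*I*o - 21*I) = 2*o - 2*I*o + 16*I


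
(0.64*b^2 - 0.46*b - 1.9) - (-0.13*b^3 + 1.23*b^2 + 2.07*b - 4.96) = 0.13*b^3 - 0.59*b^2 - 2.53*b + 3.06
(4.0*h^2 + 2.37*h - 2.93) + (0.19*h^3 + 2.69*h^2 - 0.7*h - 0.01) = 0.19*h^3 + 6.69*h^2 + 1.67*h - 2.94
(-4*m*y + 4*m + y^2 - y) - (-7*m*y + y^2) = 3*m*y + 4*m - y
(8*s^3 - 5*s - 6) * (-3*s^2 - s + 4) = -24*s^5 - 8*s^4 + 47*s^3 + 23*s^2 - 14*s - 24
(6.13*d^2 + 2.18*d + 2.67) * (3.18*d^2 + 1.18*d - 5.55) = 19.4934*d^4 + 14.1658*d^3 - 22.9585*d^2 - 8.9484*d - 14.8185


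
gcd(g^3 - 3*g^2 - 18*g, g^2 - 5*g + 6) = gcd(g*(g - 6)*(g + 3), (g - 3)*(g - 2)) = 1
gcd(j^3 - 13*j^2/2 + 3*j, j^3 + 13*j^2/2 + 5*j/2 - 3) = j - 1/2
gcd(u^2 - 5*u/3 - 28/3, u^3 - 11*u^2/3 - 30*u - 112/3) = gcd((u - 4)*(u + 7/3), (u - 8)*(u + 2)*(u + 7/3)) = u + 7/3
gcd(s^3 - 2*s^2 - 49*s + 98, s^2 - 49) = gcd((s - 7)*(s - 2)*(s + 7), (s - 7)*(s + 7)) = s^2 - 49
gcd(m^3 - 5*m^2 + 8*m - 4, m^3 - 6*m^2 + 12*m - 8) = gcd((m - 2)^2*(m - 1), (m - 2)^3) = m^2 - 4*m + 4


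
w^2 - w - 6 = (w - 3)*(w + 2)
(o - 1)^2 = o^2 - 2*o + 1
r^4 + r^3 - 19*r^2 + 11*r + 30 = (r - 3)*(r - 2)*(r + 1)*(r + 5)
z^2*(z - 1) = z^3 - z^2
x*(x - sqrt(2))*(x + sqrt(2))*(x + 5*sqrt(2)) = x^4 + 5*sqrt(2)*x^3 - 2*x^2 - 10*sqrt(2)*x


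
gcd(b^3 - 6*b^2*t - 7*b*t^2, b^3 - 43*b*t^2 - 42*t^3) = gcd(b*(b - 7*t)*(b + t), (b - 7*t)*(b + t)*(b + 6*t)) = -b^2 + 6*b*t + 7*t^2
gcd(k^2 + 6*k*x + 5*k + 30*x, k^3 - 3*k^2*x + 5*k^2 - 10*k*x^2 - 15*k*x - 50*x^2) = k + 5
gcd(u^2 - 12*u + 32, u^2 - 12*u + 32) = u^2 - 12*u + 32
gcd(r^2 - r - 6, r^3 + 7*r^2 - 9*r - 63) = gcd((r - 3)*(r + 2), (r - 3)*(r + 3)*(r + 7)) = r - 3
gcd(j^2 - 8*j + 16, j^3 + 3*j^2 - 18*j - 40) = j - 4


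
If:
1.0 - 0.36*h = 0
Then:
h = 2.78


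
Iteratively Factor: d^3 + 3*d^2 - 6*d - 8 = (d - 2)*(d^2 + 5*d + 4) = (d - 2)*(d + 4)*(d + 1)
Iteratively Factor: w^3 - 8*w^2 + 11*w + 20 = (w - 4)*(w^2 - 4*w - 5) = (w - 4)*(w + 1)*(w - 5)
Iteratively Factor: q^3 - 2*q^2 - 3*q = (q + 1)*(q^2 - 3*q) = q*(q + 1)*(q - 3)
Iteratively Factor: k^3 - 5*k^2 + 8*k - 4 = (k - 2)*(k^2 - 3*k + 2) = (k - 2)*(k - 1)*(k - 2)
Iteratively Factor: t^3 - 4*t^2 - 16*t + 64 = (t + 4)*(t^2 - 8*t + 16) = (t - 4)*(t + 4)*(t - 4)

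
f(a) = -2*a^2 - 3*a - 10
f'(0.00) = -3.00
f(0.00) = -10.00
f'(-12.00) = 45.00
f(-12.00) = -262.00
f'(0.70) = -5.80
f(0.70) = -13.08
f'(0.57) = -5.28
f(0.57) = -12.36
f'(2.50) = -13.00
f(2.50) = -30.00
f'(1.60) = -9.40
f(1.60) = -19.92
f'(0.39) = -4.56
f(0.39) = -11.47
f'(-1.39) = 2.56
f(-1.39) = -9.69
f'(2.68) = -13.72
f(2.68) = -32.40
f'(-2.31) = 6.24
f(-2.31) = -13.74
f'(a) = -4*a - 3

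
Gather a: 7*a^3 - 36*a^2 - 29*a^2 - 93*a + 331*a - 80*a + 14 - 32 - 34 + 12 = 7*a^3 - 65*a^2 + 158*a - 40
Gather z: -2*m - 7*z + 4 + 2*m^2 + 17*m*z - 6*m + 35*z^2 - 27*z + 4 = 2*m^2 - 8*m + 35*z^2 + z*(17*m - 34) + 8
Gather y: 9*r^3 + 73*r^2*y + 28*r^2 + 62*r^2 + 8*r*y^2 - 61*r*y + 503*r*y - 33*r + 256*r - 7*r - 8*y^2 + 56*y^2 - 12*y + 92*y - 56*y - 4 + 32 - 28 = 9*r^3 + 90*r^2 + 216*r + y^2*(8*r + 48) + y*(73*r^2 + 442*r + 24)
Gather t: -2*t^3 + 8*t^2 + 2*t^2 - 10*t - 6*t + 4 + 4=-2*t^3 + 10*t^2 - 16*t + 8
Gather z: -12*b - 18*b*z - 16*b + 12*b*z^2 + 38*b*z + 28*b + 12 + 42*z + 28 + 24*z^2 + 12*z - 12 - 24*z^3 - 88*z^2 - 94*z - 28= -24*z^3 + z^2*(12*b - 64) + z*(20*b - 40)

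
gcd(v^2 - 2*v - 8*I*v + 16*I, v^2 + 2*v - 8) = v - 2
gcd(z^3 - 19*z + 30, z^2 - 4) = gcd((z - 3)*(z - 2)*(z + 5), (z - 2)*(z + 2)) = z - 2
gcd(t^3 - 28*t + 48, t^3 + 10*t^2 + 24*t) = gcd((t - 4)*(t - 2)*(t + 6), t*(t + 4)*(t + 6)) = t + 6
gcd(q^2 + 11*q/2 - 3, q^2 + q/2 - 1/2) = q - 1/2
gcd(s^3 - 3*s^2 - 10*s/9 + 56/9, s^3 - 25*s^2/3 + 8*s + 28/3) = s - 2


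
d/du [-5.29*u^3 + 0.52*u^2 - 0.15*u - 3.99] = -15.87*u^2 + 1.04*u - 0.15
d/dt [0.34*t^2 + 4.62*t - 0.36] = 0.68*t + 4.62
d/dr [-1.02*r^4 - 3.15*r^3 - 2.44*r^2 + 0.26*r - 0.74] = -4.08*r^3 - 9.45*r^2 - 4.88*r + 0.26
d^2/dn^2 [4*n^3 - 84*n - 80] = 24*n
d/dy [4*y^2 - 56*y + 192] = 8*y - 56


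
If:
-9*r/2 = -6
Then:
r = 4/3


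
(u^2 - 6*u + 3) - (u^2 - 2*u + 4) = -4*u - 1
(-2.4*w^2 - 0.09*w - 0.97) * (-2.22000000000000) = 5.328*w^2 + 0.1998*w + 2.1534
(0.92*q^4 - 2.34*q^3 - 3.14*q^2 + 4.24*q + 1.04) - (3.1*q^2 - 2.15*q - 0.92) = 0.92*q^4 - 2.34*q^3 - 6.24*q^2 + 6.39*q + 1.96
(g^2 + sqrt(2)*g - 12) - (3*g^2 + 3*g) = -2*g^2 - 3*g + sqrt(2)*g - 12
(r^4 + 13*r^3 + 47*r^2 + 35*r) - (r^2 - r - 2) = r^4 + 13*r^3 + 46*r^2 + 36*r + 2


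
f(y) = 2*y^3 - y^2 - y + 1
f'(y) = 6*y^2 - 2*y - 1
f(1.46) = 3.63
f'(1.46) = 8.87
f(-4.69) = -222.63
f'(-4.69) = 140.36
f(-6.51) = -586.66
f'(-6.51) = 266.30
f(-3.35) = -82.06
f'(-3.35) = 73.04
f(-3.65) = -105.93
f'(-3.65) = 86.24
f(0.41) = 0.56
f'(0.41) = -0.81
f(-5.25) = -310.72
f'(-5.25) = 174.88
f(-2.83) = -49.51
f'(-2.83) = 52.71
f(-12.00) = -3587.00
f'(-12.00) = 887.00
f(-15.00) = -6959.00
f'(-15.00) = 1379.00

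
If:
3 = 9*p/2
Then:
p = 2/3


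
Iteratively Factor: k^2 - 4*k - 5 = (k - 5)*(k + 1)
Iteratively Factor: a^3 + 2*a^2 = (a)*(a^2 + 2*a) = a^2*(a + 2)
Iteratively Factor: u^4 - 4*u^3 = (u)*(u^3 - 4*u^2) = u^2*(u^2 - 4*u) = u^2*(u - 4)*(u)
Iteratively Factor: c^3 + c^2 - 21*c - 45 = (c - 5)*(c^2 + 6*c + 9) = (c - 5)*(c + 3)*(c + 3)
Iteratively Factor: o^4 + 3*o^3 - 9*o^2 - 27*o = (o + 3)*(o^3 - 9*o) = (o - 3)*(o + 3)*(o^2 + 3*o) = (o - 3)*(o + 3)^2*(o)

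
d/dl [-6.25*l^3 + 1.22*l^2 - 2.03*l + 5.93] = -18.75*l^2 + 2.44*l - 2.03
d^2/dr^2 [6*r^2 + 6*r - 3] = 12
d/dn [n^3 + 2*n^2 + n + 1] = 3*n^2 + 4*n + 1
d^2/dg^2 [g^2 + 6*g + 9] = 2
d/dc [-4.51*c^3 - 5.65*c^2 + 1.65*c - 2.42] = -13.53*c^2 - 11.3*c + 1.65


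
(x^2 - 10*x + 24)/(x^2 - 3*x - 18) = (x - 4)/(x + 3)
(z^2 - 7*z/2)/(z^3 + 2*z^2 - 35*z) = (z - 7/2)/(z^2 + 2*z - 35)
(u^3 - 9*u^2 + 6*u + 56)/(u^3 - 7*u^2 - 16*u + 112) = (u + 2)/(u + 4)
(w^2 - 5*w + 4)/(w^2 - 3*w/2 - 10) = 2*(w - 1)/(2*w + 5)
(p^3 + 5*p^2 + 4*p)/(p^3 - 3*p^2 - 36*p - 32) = p/(p - 8)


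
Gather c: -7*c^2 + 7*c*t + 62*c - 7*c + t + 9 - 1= -7*c^2 + c*(7*t + 55) + t + 8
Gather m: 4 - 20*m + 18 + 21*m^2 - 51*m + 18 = 21*m^2 - 71*m + 40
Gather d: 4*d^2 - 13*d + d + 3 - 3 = 4*d^2 - 12*d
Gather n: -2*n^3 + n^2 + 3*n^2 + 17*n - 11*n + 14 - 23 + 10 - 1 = -2*n^3 + 4*n^2 + 6*n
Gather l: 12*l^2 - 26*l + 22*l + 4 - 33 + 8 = 12*l^2 - 4*l - 21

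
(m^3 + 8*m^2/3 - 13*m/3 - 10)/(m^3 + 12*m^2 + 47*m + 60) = (3*m^2 - m - 10)/(3*(m^2 + 9*m + 20))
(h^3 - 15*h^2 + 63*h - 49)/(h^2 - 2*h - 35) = (h^2 - 8*h + 7)/(h + 5)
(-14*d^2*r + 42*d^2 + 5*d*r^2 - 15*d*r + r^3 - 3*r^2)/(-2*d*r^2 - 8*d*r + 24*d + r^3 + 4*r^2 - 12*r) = (7*d*r - 21*d + r^2 - 3*r)/(r^2 + 4*r - 12)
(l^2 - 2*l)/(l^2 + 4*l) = (l - 2)/(l + 4)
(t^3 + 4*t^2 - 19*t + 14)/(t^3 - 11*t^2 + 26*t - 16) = (t + 7)/(t - 8)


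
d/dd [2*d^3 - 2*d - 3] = 6*d^2 - 2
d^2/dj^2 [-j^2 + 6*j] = -2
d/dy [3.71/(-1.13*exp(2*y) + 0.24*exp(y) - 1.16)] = (8.3846*exp(y) - 0.8904)*exp(y)/(1.13*exp(2*y) - 0.24*exp(y) + 1.16)^2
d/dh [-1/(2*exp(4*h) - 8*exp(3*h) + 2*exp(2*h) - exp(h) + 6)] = (8*exp(3*h) - 24*exp(2*h) + 4*exp(h) - 1)*exp(h)/(2*exp(4*h) - 8*exp(3*h) + 2*exp(2*h) - exp(h) + 6)^2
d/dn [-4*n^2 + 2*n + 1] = 2 - 8*n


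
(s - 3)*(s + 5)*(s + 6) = s^3 + 8*s^2 - 3*s - 90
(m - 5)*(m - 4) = m^2 - 9*m + 20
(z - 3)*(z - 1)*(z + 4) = z^3 - 13*z + 12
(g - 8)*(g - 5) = g^2 - 13*g + 40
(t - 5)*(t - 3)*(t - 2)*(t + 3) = t^4 - 7*t^3 + t^2 + 63*t - 90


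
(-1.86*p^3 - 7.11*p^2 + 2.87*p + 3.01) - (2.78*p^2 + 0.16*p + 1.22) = -1.86*p^3 - 9.89*p^2 + 2.71*p + 1.79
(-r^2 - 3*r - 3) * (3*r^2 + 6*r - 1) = -3*r^4 - 15*r^3 - 26*r^2 - 15*r + 3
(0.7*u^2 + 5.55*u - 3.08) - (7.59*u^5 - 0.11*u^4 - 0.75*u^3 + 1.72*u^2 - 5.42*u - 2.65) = -7.59*u^5 + 0.11*u^4 + 0.75*u^3 - 1.02*u^2 + 10.97*u - 0.43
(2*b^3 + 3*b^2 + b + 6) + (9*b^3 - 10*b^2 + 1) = 11*b^3 - 7*b^2 + b + 7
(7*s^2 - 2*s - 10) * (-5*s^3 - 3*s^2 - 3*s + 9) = -35*s^5 - 11*s^4 + 35*s^3 + 99*s^2 + 12*s - 90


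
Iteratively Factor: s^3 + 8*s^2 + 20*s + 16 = (s + 4)*(s^2 + 4*s + 4) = (s + 2)*(s + 4)*(s + 2)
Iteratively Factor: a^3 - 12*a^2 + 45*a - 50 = (a - 5)*(a^2 - 7*a + 10) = (a - 5)^2*(a - 2)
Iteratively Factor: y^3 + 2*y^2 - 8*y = (y + 4)*(y^2 - 2*y) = y*(y + 4)*(y - 2)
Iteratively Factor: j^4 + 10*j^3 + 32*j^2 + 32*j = (j)*(j^3 + 10*j^2 + 32*j + 32) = j*(j + 4)*(j^2 + 6*j + 8) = j*(j + 2)*(j + 4)*(j + 4)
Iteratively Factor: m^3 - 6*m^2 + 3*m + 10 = (m + 1)*(m^2 - 7*m + 10) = (m - 5)*(m + 1)*(m - 2)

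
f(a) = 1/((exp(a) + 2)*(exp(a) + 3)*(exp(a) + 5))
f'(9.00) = 0.00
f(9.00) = 0.00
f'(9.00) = 0.00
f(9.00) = 0.00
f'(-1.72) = -0.00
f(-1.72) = 0.03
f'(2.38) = -0.00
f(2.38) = 0.00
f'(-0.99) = -0.01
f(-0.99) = 0.02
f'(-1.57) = -0.01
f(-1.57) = 0.03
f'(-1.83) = -0.00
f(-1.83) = 0.03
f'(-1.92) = -0.00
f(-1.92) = 0.03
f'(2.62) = -0.00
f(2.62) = 0.00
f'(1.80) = -0.00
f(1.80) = 0.00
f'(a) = -exp(a)/((exp(a) + 2)*(exp(a) + 3)*(exp(a) + 5)^2) - exp(a)/((exp(a) + 2)*(exp(a) + 3)^2*(exp(a) + 5)) - exp(a)/((exp(a) + 2)^2*(exp(a) + 3)*(exp(a) + 5)) = (-(exp(a) + 2)*(exp(a) + 3) - (exp(a) + 2)*(exp(a) + 5) - (exp(a) + 3)*(exp(a) + 5))*exp(a)/((exp(a) + 2)^2*(exp(a) + 3)^2*(exp(a) + 5)^2)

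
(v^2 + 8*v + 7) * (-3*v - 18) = -3*v^3 - 42*v^2 - 165*v - 126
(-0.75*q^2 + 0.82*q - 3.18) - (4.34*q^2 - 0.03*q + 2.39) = -5.09*q^2 + 0.85*q - 5.57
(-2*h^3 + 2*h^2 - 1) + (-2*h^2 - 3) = -2*h^3 - 4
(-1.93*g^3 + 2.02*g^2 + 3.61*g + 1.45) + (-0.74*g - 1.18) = -1.93*g^3 + 2.02*g^2 + 2.87*g + 0.27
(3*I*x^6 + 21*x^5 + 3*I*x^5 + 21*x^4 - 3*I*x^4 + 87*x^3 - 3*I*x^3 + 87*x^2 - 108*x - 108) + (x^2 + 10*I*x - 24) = 3*I*x^6 + 21*x^5 + 3*I*x^5 + 21*x^4 - 3*I*x^4 + 87*x^3 - 3*I*x^3 + 88*x^2 - 108*x + 10*I*x - 132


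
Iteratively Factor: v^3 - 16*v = (v - 4)*(v^2 + 4*v) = v*(v - 4)*(v + 4)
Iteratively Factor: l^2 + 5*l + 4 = (l + 1)*(l + 4)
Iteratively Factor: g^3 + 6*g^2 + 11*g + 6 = (g + 3)*(g^2 + 3*g + 2) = (g + 2)*(g + 3)*(g + 1)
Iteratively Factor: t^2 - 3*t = (t - 3)*(t)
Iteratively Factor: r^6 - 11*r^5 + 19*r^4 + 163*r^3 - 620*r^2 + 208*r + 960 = (r - 4)*(r^5 - 7*r^4 - 9*r^3 + 127*r^2 - 112*r - 240) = (r - 4)*(r + 1)*(r^4 - 8*r^3 - r^2 + 128*r - 240) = (r - 4)*(r + 1)*(r + 4)*(r^3 - 12*r^2 + 47*r - 60) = (r - 4)^2*(r + 1)*(r + 4)*(r^2 - 8*r + 15) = (r - 5)*(r - 4)^2*(r + 1)*(r + 4)*(r - 3)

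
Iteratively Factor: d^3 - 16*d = (d - 4)*(d^2 + 4*d) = (d - 4)*(d + 4)*(d)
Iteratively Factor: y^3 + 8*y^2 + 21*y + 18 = (y + 2)*(y^2 + 6*y + 9) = (y + 2)*(y + 3)*(y + 3)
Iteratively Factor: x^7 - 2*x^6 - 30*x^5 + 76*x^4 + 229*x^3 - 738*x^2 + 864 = (x + 1)*(x^6 - 3*x^5 - 27*x^4 + 103*x^3 + 126*x^2 - 864*x + 864) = (x - 3)*(x + 1)*(x^5 - 27*x^3 + 22*x^2 + 192*x - 288) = (x - 3)*(x - 2)*(x + 1)*(x^4 + 2*x^3 - 23*x^2 - 24*x + 144) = (x - 3)*(x - 2)*(x + 1)*(x + 4)*(x^3 - 2*x^2 - 15*x + 36) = (x - 3)^2*(x - 2)*(x + 1)*(x + 4)*(x^2 + x - 12) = (x - 3)^2*(x - 2)*(x + 1)*(x + 4)^2*(x - 3)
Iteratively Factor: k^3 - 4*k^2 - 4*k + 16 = (k - 4)*(k^2 - 4) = (k - 4)*(k + 2)*(k - 2)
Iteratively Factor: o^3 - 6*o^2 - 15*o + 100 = (o + 4)*(o^2 - 10*o + 25) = (o - 5)*(o + 4)*(o - 5)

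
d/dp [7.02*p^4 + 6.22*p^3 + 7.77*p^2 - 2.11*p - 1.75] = 28.08*p^3 + 18.66*p^2 + 15.54*p - 2.11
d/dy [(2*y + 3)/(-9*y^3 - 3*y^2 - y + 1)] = (-18*y^3 - 6*y^2 - 2*y + (2*y + 3)*(27*y^2 + 6*y + 1) + 2)/(9*y^3 + 3*y^2 + y - 1)^2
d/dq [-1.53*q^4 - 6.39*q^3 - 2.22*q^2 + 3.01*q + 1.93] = -6.12*q^3 - 19.17*q^2 - 4.44*q + 3.01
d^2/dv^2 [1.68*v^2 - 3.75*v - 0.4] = 3.36000000000000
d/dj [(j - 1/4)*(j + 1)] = 2*j + 3/4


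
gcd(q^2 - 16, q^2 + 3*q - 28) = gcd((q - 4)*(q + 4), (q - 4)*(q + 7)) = q - 4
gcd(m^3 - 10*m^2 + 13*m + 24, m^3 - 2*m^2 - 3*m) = m^2 - 2*m - 3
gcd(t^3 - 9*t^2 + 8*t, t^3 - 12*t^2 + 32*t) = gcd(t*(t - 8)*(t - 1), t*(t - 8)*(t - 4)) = t^2 - 8*t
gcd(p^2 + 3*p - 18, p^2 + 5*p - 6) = p + 6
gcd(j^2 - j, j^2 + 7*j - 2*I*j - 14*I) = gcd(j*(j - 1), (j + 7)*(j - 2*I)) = 1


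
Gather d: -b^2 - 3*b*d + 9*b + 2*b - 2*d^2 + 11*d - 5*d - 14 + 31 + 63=-b^2 + 11*b - 2*d^2 + d*(6 - 3*b) + 80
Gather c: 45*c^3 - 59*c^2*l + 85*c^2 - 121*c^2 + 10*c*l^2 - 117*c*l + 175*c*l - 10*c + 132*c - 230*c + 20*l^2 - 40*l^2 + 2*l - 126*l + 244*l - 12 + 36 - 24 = 45*c^3 + c^2*(-59*l - 36) + c*(10*l^2 + 58*l - 108) - 20*l^2 + 120*l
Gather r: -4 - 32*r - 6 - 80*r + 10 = -112*r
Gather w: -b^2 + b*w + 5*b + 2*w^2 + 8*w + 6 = -b^2 + 5*b + 2*w^2 + w*(b + 8) + 6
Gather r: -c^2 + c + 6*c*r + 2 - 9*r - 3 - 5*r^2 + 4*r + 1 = -c^2 + c - 5*r^2 + r*(6*c - 5)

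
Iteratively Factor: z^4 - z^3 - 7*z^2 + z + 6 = (z - 3)*(z^3 + 2*z^2 - z - 2) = (z - 3)*(z + 1)*(z^2 + z - 2) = (z - 3)*(z + 1)*(z + 2)*(z - 1)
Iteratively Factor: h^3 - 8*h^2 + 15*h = (h - 5)*(h^2 - 3*h) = h*(h - 5)*(h - 3)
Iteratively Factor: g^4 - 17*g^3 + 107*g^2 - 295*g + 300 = (g - 4)*(g^3 - 13*g^2 + 55*g - 75) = (g - 4)*(g - 3)*(g^2 - 10*g + 25) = (g - 5)*(g - 4)*(g - 3)*(g - 5)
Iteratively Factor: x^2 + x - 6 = (x - 2)*(x + 3)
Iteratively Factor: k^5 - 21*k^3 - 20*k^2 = (k + 4)*(k^4 - 4*k^3 - 5*k^2) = k*(k + 4)*(k^3 - 4*k^2 - 5*k) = k*(k - 5)*(k + 4)*(k^2 + k) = k^2*(k - 5)*(k + 4)*(k + 1)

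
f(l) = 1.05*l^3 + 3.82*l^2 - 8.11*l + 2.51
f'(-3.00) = -2.68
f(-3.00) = 32.87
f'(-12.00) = 353.81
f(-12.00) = -1164.49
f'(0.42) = -4.35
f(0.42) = -0.14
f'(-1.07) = -12.68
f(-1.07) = 14.27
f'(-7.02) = 93.49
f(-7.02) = -115.55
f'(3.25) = 49.99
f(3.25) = 52.55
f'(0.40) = -4.55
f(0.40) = -0.06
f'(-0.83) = -12.28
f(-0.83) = 11.27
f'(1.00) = 2.68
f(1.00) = -0.73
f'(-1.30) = -12.72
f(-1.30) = 17.20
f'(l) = 3.15*l^2 + 7.64*l - 8.11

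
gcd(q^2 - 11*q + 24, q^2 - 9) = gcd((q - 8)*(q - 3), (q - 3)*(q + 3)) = q - 3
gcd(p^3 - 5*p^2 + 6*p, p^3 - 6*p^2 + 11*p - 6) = p^2 - 5*p + 6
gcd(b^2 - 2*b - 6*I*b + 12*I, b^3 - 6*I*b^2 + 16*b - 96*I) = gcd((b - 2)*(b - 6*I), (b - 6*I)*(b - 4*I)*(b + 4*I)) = b - 6*I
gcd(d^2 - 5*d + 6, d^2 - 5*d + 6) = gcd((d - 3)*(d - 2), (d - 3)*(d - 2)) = d^2 - 5*d + 6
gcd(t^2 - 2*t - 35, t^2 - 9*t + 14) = t - 7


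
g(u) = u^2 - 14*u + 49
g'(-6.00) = -26.00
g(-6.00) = 169.00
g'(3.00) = -8.00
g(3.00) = 16.00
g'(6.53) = -0.94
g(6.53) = 0.22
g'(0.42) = -13.16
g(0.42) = 43.30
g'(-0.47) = -14.94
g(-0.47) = 55.80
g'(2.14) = -9.72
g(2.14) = 23.62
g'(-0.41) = -14.82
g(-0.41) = 54.91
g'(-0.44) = -14.88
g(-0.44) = 55.35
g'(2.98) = -8.04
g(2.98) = 16.16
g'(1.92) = -10.16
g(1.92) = 25.81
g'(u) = 2*u - 14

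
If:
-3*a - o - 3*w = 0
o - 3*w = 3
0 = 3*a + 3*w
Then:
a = 1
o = 0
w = -1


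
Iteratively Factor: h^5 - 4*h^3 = (h - 2)*(h^4 + 2*h^3) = (h - 2)*(h + 2)*(h^3) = h*(h - 2)*(h + 2)*(h^2) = h^2*(h - 2)*(h + 2)*(h)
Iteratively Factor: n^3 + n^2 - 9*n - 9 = (n - 3)*(n^2 + 4*n + 3) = (n - 3)*(n + 1)*(n + 3)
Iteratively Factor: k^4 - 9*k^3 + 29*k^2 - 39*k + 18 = (k - 1)*(k^3 - 8*k^2 + 21*k - 18) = (k - 2)*(k - 1)*(k^2 - 6*k + 9) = (k - 3)*(k - 2)*(k - 1)*(k - 3)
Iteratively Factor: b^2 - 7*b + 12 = (b - 3)*(b - 4)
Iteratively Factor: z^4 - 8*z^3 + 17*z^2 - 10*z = (z - 2)*(z^3 - 6*z^2 + 5*z) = (z - 2)*(z - 1)*(z^2 - 5*z) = (z - 5)*(z - 2)*(z - 1)*(z)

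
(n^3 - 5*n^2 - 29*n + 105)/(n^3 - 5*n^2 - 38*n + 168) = (n^2 + 2*n - 15)/(n^2 + 2*n - 24)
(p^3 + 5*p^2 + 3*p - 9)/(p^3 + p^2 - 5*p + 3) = (p + 3)/(p - 1)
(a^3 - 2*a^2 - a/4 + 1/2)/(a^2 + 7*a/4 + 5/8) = 2*(2*a^2 - 5*a + 2)/(4*a + 5)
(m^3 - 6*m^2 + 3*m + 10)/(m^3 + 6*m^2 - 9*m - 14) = (m - 5)/(m + 7)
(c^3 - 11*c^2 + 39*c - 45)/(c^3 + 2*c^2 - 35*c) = (c^2 - 6*c + 9)/(c*(c + 7))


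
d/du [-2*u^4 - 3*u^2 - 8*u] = -8*u^3 - 6*u - 8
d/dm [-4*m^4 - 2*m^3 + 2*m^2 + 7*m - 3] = -16*m^3 - 6*m^2 + 4*m + 7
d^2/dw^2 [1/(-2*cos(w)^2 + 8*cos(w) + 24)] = (-4*sin(w)^4 + 66*sin(w)^2 + 33*cos(w) + 3*cos(3*w) - 6)/(2*(sin(w)^2 + 4*cos(w) + 11)^3)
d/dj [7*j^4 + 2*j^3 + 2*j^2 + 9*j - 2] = 28*j^3 + 6*j^2 + 4*j + 9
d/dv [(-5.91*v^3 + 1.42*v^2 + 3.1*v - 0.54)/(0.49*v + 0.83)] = (-5.7918*v^3 - 14.0201*v^2 + 2.3572*v + 2.8376)/(0.2401*v^2 + 0.8134*v + 0.6889)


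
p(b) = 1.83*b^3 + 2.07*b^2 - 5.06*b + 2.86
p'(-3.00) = 31.93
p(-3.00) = -12.74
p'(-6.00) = 167.74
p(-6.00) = -287.54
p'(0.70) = 0.53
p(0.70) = 0.96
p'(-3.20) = 37.91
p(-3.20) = -19.72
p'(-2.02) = 8.98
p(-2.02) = 6.44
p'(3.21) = 64.80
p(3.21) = 68.48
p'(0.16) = -4.26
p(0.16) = 2.11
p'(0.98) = 4.27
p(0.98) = 1.61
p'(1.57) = 14.97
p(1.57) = 7.10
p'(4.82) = 142.44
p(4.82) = 231.49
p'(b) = 5.49*b^2 + 4.14*b - 5.06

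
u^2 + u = u*(u + 1)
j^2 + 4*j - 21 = (j - 3)*(j + 7)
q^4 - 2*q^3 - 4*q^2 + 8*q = q*(q - 2)^2*(q + 2)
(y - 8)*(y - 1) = y^2 - 9*y + 8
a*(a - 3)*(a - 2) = a^3 - 5*a^2 + 6*a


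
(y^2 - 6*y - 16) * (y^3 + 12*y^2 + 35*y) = y^5 + 6*y^4 - 53*y^3 - 402*y^2 - 560*y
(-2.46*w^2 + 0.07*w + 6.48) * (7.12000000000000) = -17.5152*w^2 + 0.4984*w + 46.1376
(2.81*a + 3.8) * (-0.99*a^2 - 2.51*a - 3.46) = -2.7819*a^3 - 10.8151*a^2 - 19.2606*a - 13.148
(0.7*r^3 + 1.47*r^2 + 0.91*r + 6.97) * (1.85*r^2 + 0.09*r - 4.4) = 1.295*r^5 + 2.7825*r^4 - 1.2642*r^3 + 6.5084*r^2 - 3.3767*r - 30.668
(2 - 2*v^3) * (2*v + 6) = -4*v^4 - 12*v^3 + 4*v + 12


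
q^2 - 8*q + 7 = (q - 7)*(q - 1)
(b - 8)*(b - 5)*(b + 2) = b^3 - 11*b^2 + 14*b + 80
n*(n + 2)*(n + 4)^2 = n^4 + 10*n^3 + 32*n^2 + 32*n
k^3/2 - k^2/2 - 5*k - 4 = (k/2 + 1/2)*(k - 4)*(k + 2)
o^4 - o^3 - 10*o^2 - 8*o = o*(o - 4)*(o + 1)*(o + 2)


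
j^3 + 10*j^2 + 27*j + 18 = (j + 1)*(j + 3)*(j + 6)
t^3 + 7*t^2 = t^2*(t + 7)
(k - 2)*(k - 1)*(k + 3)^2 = k^4 + 3*k^3 - 7*k^2 - 15*k + 18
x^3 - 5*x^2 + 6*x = x*(x - 3)*(x - 2)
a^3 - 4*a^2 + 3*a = a*(a - 3)*(a - 1)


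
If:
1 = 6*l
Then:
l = 1/6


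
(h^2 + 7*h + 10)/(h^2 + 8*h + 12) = (h + 5)/(h + 6)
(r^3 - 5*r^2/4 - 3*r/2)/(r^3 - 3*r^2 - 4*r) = (-4*r^2 + 5*r + 6)/(4*(-r^2 + 3*r + 4))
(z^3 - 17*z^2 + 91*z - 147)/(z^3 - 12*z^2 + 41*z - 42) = (z - 7)/(z - 2)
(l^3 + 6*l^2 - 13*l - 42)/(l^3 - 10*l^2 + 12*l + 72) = (l^2 + 4*l - 21)/(l^2 - 12*l + 36)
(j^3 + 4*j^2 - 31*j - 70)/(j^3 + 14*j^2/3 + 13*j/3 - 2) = 3*(j^2 + 2*j - 35)/(3*j^2 + 8*j - 3)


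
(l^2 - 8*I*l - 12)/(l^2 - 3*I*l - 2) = (l - 6*I)/(l - I)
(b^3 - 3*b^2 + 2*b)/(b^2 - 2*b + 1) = b*(b - 2)/(b - 1)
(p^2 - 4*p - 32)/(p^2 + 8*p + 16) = (p - 8)/(p + 4)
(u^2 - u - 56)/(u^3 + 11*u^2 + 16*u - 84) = (u - 8)/(u^2 + 4*u - 12)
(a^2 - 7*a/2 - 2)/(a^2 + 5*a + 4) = (a^2 - 7*a/2 - 2)/(a^2 + 5*a + 4)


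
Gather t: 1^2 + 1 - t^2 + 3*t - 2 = -t^2 + 3*t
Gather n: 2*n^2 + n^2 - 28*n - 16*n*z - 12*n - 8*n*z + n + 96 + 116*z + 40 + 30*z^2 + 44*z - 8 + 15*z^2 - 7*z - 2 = 3*n^2 + n*(-24*z - 39) + 45*z^2 + 153*z + 126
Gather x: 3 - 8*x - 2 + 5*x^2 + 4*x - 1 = 5*x^2 - 4*x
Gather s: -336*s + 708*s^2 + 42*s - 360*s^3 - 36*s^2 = -360*s^3 + 672*s^2 - 294*s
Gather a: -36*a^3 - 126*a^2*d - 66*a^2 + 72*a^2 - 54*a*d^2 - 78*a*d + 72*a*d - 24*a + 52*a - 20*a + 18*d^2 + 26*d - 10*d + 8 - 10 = -36*a^3 + a^2*(6 - 126*d) + a*(-54*d^2 - 6*d + 8) + 18*d^2 + 16*d - 2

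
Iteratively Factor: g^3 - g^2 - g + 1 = (g - 1)*(g^2 - 1) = (g - 1)^2*(g + 1)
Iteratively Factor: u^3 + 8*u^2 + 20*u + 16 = (u + 4)*(u^2 + 4*u + 4) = (u + 2)*(u + 4)*(u + 2)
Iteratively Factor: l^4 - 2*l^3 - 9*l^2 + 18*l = (l - 2)*(l^3 - 9*l) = l*(l - 2)*(l^2 - 9) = l*(l - 2)*(l + 3)*(l - 3)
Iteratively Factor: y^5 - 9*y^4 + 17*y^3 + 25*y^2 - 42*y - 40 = (y - 5)*(y^4 - 4*y^3 - 3*y^2 + 10*y + 8) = (y - 5)*(y - 4)*(y^3 - 3*y - 2) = (y - 5)*(y - 4)*(y + 1)*(y^2 - y - 2) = (y - 5)*(y - 4)*(y - 2)*(y + 1)*(y + 1)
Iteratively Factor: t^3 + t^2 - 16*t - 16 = (t - 4)*(t^2 + 5*t + 4) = (t - 4)*(t + 4)*(t + 1)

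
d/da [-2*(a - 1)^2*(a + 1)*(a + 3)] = -8*a^3 - 12*a^2 + 16*a + 4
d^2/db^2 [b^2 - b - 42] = 2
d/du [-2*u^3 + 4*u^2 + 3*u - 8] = -6*u^2 + 8*u + 3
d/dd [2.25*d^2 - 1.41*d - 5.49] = 4.5*d - 1.41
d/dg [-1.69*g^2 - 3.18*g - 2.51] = -3.38*g - 3.18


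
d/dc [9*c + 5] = 9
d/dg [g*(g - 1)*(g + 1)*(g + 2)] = 4*g^3 + 6*g^2 - 2*g - 2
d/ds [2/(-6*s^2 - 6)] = 2*s/(3*(s^2 + 1)^2)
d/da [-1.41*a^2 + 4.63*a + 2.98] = 4.63 - 2.82*a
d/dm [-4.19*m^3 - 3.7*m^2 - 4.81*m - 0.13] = -12.57*m^2 - 7.4*m - 4.81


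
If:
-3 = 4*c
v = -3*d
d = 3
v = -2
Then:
No Solution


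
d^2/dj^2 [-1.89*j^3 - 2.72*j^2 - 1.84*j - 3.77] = -11.34*j - 5.44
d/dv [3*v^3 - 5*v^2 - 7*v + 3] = 9*v^2 - 10*v - 7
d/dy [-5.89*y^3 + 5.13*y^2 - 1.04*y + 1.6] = -17.67*y^2 + 10.26*y - 1.04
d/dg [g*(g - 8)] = 2*g - 8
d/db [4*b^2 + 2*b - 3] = 8*b + 2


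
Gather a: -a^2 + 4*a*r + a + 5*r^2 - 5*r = -a^2 + a*(4*r + 1) + 5*r^2 - 5*r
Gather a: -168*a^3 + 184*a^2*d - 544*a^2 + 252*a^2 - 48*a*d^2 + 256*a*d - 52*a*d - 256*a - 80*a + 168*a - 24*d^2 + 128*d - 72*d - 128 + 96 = -168*a^3 + a^2*(184*d - 292) + a*(-48*d^2 + 204*d - 168) - 24*d^2 + 56*d - 32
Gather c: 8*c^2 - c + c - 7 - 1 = 8*c^2 - 8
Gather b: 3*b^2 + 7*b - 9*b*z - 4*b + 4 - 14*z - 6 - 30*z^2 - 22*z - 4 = 3*b^2 + b*(3 - 9*z) - 30*z^2 - 36*z - 6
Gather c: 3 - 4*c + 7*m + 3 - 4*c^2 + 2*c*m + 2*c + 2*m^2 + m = -4*c^2 + c*(2*m - 2) + 2*m^2 + 8*m + 6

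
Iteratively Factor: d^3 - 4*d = (d + 2)*(d^2 - 2*d) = d*(d + 2)*(d - 2)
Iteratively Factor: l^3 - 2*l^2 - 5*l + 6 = (l - 1)*(l^2 - l - 6) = (l - 3)*(l - 1)*(l + 2)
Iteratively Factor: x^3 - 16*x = (x)*(x^2 - 16) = x*(x + 4)*(x - 4)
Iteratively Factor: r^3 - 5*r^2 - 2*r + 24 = (r - 4)*(r^2 - r - 6) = (r - 4)*(r + 2)*(r - 3)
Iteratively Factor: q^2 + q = (q)*(q + 1)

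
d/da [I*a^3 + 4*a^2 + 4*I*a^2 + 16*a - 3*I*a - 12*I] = 3*I*a^2 + 8*a*(1 + I) + 16 - 3*I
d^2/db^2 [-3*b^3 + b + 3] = -18*b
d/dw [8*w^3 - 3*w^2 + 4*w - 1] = 24*w^2 - 6*w + 4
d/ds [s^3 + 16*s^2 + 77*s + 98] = 3*s^2 + 32*s + 77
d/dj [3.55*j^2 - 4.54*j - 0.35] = 7.1*j - 4.54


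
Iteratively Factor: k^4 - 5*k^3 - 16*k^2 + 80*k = (k - 4)*(k^3 - k^2 - 20*k) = k*(k - 4)*(k^2 - k - 20) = k*(k - 5)*(k - 4)*(k + 4)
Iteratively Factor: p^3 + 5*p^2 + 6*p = (p + 2)*(p^2 + 3*p) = (p + 2)*(p + 3)*(p)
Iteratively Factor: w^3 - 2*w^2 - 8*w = (w - 4)*(w^2 + 2*w) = (w - 4)*(w + 2)*(w)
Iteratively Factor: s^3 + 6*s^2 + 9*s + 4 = (s + 1)*(s^2 + 5*s + 4) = (s + 1)^2*(s + 4)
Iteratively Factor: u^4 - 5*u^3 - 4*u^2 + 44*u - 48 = (u - 2)*(u^3 - 3*u^2 - 10*u + 24) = (u - 2)^2*(u^2 - u - 12) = (u - 4)*(u - 2)^2*(u + 3)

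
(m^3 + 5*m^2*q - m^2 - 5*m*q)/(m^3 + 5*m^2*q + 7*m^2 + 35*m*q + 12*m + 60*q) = m*(m - 1)/(m^2 + 7*m + 12)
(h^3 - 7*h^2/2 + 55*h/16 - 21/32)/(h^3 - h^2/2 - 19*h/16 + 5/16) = (8*h^2 - 26*h + 21)/(2*(4*h^2 - h - 5))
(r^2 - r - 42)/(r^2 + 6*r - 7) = (r^2 - r - 42)/(r^2 + 6*r - 7)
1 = 1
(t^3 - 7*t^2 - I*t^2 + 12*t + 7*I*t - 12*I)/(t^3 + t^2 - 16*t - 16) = (t^2 - t*(3 + I) + 3*I)/(t^2 + 5*t + 4)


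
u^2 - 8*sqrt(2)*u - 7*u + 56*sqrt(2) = (u - 7)*(u - 8*sqrt(2))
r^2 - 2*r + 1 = (r - 1)^2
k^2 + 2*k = k*(k + 2)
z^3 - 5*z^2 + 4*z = z*(z - 4)*(z - 1)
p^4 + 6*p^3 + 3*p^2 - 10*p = p*(p - 1)*(p + 2)*(p + 5)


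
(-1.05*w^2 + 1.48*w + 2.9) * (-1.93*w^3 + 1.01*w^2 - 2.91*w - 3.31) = 2.0265*w^5 - 3.9169*w^4 - 1.0467*w^3 + 2.0977*w^2 - 13.3378*w - 9.599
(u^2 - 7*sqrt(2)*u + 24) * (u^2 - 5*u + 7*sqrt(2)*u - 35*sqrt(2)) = u^4 - 5*u^3 - 74*u^2 + 168*sqrt(2)*u + 370*u - 840*sqrt(2)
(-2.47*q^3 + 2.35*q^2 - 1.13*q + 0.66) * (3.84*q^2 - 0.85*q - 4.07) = -9.4848*q^5 + 11.1235*q^4 + 3.7162*q^3 - 6.0696*q^2 + 4.0381*q - 2.6862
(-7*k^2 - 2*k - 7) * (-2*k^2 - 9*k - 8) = 14*k^4 + 67*k^3 + 88*k^2 + 79*k + 56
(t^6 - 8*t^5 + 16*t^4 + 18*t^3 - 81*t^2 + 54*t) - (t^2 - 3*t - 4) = t^6 - 8*t^5 + 16*t^4 + 18*t^3 - 82*t^2 + 57*t + 4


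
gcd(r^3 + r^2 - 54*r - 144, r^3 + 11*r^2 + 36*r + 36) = r^2 + 9*r + 18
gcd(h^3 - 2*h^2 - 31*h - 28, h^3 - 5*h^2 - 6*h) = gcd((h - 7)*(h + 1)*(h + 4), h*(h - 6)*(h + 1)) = h + 1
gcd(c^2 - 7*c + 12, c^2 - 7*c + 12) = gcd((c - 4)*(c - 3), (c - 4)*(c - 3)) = c^2 - 7*c + 12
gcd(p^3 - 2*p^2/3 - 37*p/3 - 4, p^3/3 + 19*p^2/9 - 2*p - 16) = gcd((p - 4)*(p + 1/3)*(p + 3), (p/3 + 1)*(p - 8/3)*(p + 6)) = p + 3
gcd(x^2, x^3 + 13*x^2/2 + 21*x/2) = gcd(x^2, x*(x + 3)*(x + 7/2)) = x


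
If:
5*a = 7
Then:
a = 7/5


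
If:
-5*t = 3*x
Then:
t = -3*x/5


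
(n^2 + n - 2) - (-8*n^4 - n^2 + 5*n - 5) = 8*n^4 + 2*n^2 - 4*n + 3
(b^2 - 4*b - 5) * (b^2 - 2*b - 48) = b^4 - 6*b^3 - 45*b^2 + 202*b + 240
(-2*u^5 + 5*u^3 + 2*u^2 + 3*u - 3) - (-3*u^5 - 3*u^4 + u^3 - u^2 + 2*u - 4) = u^5 + 3*u^4 + 4*u^3 + 3*u^2 + u + 1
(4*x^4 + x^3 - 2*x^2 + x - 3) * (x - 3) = 4*x^5 - 11*x^4 - 5*x^3 + 7*x^2 - 6*x + 9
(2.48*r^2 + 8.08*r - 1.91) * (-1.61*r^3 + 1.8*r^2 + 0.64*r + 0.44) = -3.9928*r^5 - 8.5448*r^4 + 19.2063*r^3 + 2.8244*r^2 + 2.3328*r - 0.8404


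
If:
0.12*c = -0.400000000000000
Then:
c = -3.33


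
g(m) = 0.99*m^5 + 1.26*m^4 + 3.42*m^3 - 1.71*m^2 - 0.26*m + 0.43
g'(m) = 4.95*m^4 + 5.04*m^3 + 10.26*m^2 - 3.42*m - 0.26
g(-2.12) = -56.23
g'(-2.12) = 105.07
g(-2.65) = -141.78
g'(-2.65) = 231.17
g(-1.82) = -31.32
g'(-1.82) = 63.88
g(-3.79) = -723.52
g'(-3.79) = 907.02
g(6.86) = 18852.93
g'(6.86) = 13048.47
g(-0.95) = -3.54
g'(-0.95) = 11.96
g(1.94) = 63.51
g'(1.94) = 138.63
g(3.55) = 889.26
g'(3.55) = 1128.56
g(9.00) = 69078.13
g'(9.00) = 36951.13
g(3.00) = 419.23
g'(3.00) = 618.85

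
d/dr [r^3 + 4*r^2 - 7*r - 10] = 3*r^2 + 8*r - 7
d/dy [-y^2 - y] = -2*y - 1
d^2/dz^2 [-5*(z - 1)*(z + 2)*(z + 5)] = -30*z - 60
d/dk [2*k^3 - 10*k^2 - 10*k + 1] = 6*k^2 - 20*k - 10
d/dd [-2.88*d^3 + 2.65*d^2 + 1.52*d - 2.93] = -8.64*d^2 + 5.3*d + 1.52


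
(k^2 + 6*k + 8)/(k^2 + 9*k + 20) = (k + 2)/(k + 5)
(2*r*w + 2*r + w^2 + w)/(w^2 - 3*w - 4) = (2*r + w)/(w - 4)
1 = 1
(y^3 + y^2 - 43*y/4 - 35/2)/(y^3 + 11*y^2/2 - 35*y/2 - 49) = (y + 5/2)/(y + 7)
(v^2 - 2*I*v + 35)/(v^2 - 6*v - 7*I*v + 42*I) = (v + 5*I)/(v - 6)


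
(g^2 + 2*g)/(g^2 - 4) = g/(g - 2)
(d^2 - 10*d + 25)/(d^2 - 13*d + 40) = (d - 5)/(d - 8)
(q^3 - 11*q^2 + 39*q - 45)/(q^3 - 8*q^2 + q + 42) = (q^2 - 8*q + 15)/(q^2 - 5*q - 14)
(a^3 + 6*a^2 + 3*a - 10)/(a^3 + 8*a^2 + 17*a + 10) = (a - 1)/(a + 1)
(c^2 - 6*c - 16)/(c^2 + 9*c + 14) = (c - 8)/(c + 7)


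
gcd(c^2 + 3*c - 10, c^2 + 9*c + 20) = c + 5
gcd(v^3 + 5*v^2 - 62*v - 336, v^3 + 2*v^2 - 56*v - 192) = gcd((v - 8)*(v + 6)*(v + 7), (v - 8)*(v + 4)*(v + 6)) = v^2 - 2*v - 48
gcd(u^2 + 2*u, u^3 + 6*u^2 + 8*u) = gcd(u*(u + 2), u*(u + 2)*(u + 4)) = u^2 + 2*u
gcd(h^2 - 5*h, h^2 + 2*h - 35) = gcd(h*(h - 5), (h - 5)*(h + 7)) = h - 5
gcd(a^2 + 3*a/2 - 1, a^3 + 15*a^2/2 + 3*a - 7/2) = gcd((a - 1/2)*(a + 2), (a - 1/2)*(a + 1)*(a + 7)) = a - 1/2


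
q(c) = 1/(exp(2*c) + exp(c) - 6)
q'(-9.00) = 0.00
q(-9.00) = -0.17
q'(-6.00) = 0.00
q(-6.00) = -0.17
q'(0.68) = -578.52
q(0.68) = -7.70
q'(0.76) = -22.35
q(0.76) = 1.41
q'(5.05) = -0.00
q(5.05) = 0.00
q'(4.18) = -0.00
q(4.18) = 0.00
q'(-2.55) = -0.00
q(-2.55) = -0.17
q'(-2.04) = -0.00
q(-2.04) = -0.17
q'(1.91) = -0.05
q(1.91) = 0.02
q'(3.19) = -0.00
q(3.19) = 0.00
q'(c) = (-2*exp(2*c) - exp(c))/(exp(2*c) + exp(c) - 6)^2 = (-2*exp(c) - 1)*exp(c)/(exp(2*c) + exp(c) - 6)^2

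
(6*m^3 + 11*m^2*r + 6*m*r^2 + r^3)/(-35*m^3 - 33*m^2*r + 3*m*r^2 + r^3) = (6*m^2 + 5*m*r + r^2)/(-35*m^2 + 2*m*r + r^2)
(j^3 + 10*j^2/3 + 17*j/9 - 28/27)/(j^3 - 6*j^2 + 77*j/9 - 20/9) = (9*j^2 + 33*j + 28)/(3*(3*j^2 - 17*j + 20))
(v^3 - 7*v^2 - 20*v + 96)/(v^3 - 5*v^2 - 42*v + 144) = (v + 4)/(v + 6)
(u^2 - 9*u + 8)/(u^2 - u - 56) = (u - 1)/(u + 7)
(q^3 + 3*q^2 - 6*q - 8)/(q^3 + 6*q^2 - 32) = (q + 1)/(q + 4)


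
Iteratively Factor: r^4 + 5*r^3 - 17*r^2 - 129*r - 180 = (r + 3)*(r^3 + 2*r^2 - 23*r - 60) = (r + 3)^2*(r^2 - r - 20) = (r + 3)^2*(r + 4)*(r - 5)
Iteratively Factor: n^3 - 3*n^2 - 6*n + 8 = (n - 1)*(n^2 - 2*n - 8) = (n - 4)*(n - 1)*(n + 2)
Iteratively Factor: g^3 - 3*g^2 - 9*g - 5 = (g - 5)*(g^2 + 2*g + 1) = (g - 5)*(g + 1)*(g + 1)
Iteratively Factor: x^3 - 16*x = (x)*(x^2 - 16) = x*(x - 4)*(x + 4)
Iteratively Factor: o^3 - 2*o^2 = (o)*(o^2 - 2*o) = o*(o - 2)*(o)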